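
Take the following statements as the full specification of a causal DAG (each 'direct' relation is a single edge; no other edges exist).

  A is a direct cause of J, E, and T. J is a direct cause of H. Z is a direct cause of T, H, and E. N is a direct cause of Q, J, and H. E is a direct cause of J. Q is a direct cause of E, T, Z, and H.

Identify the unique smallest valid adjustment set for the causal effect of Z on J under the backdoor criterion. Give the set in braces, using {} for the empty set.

{Q}

Variables eligible for adjustment (non-descendants of Z, excluding Z and J): {A, N, Q}.
Backdoor paths from Z to J:
  P1: Z <- Q <- N -> J
  P2: Z <- Q <- N -> H <- J
  P3: Z <- Q -> E <- A -> J
  P4: Z <- Q -> E -> J
  P5: Z <- Q -> T <- A -> E -> J
  P6: Z <- Q -> T <- A -> J
  P7: Z <- Q -> H <- N -> J
  P8: Z <- Q -> H <- J
The empty set is not sufficient: P1 (Z <- Q <- N -> J) has no collider blocking it and no conditioned non-collider, so it is open.
Try {Q}:
  P1: blocked at chain node Q ∈ conditioning set.
  P2: blocked at chain node Q ∈ conditioning set.
  P3: blocked at fork node Q ∈ conditioning set.
  P4: blocked at fork node Q ∈ conditioning set.
  P5: blocked at fork node Q ∈ conditioning set.
  P6: blocked at fork node Q ∈ conditioning set.
  P7: blocked at fork node Q ∈ conditioning set.
  P8: blocked at fork node Q ∈ conditioning set.
{Q} contains no descendant of Z and blocks every backdoor path.
No other singleton works — e.g. {N} leaves P4 open — so {Q} is the unique smallest valid adjustment set.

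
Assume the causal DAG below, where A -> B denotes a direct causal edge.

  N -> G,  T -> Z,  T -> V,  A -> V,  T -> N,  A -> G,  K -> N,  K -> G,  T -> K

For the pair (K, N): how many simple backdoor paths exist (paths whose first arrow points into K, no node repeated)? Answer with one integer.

A backdoor path from K to N is any simple undirected path whose first edge points into K (i.e. leaves K via a parent).
Parents of K: {T}.
Enumerating:
  P1: K <- T -> N
  P2: K <- T -> V <- A -> G <- N
That exhausts the simple backdoor paths. Count: 2.

2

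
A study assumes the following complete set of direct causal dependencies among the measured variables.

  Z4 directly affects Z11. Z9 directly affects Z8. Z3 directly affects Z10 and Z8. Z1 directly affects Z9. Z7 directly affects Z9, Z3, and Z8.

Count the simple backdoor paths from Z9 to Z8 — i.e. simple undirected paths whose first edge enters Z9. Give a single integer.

A backdoor path from Z9 to Z8 is any simple undirected path whose first edge points into Z9 (i.e. leaves Z9 via a parent).
Parents of Z9: {Z1, Z7}.
Enumerating:
  P1: Z9 <- Z7 -> Z3 -> Z8
  P2: Z9 <- Z7 -> Z8
That exhausts the simple backdoor paths. Count: 2.

2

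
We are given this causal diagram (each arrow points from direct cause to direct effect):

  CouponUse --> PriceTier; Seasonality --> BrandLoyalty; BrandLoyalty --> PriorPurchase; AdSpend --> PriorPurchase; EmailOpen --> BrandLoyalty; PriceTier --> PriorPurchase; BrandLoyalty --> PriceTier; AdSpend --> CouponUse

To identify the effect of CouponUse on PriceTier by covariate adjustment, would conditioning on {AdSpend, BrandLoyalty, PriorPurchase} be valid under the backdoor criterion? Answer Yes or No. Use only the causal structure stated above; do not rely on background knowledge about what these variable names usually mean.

No

Backdoor paths from CouponUse to PriceTier (paths whose first edge points into CouponUse):
  P1: CouponUse <- AdSpend -> PriorPurchase <- BrandLoyalty -> PriceTier
  P2: CouponUse <- AdSpend -> PriorPurchase <- PriceTier
Condition 1 (no descendant of CouponUse in the set): FAILS — PriorPurchase is a descendant of CouponUse.
Condition 2 (every backdoor path blocked by {AdSpend, BrandLoyalty, PriorPurchase}):
  P1: blocked at fork node AdSpend ∈ conditioning set.
  P2: blocked at fork node AdSpend ∈ conditioning set.
{AdSpend, BrandLoyalty, PriorPurchase} does not satisfy the backdoor criterion.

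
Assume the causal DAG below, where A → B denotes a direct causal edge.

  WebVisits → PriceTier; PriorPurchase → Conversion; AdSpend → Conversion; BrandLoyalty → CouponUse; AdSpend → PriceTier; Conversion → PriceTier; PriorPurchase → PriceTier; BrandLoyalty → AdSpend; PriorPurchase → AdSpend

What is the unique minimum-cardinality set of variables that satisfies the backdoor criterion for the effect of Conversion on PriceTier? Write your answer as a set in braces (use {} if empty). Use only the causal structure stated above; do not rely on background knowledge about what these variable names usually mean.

Variables eligible for adjustment (non-descendants of Conversion, excluding Conversion and PriceTier): {AdSpend, BrandLoyalty, CouponUse, PriorPurchase, WebVisits}.
Backdoor paths from Conversion to PriceTier:
  P1: Conversion <- PriorPurchase -> AdSpend -> PriceTier
  P2: Conversion <- PriorPurchase -> PriceTier
  P3: Conversion <- AdSpend <- PriorPurchase -> PriceTier
  P4: Conversion <- AdSpend -> PriceTier
The empty set is not sufficient: P1 (Conversion <- PriorPurchase -> AdSpend -> PriceTier) has no collider blocking it and no conditioned non-collider, so it is open.
Try {AdSpend, PriorPurchase}:
  P1: blocked at fork node PriorPurchase ∈ conditioning set.
  P2: blocked at fork node PriorPurchase ∈ conditioning set.
  P3: blocked at chain node AdSpend ∈ conditioning set.
  P4: blocked at fork node AdSpend ∈ conditioning set.
{AdSpend, PriorPurchase} contains no descendant of Conversion and blocks every backdoor path.
Every element of {AdSpend, PriorPurchase} is needed (dropping AdSpend leaves P4 open; dropping PriorPurchase leaves P2 open), so no proper subset is valid.
Among all size-2 subsets of the eligible variables, only {AdSpend, PriorPurchase} blocks every backdoor path, so it is the unique smallest valid adjustment set.

{AdSpend, PriorPurchase}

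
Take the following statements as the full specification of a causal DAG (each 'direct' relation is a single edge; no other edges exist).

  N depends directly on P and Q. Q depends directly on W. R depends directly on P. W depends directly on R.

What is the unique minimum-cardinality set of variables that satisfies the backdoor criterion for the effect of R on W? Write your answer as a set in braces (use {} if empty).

Variables eligible for adjustment (non-descendants of R, excluding R and W): {P}.
Backdoor paths from R to W:
  P1: R <- P -> N <- Q <- W
Each backdoor path contains an unconditioned collider, so every path is already blocked with the empty conditioning set:
  P1: blocked at collider N (neither it nor any descendant is in the conditioning set).
The empty set is therefore the unique smallest valid set.

{}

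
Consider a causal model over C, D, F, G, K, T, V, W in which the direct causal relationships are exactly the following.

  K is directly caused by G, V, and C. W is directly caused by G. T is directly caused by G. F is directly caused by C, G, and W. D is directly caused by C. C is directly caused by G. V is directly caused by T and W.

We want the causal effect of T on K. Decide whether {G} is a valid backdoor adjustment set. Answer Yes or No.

Backdoor paths from T to K (paths whose first edge points into T):
  P1: T <- G -> C -> K
  P2: T <- G -> C -> F <- W -> V -> K
  P3: T <- G -> W -> V -> K
  P4: T <- G -> W -> F <- C -> K
  P5: T <- G -> K
  P6: T <- G -> F <- C -> K
  P7: T <- G -> F <- W -> V -> K
Condition 1 (no descendant of T in the set): holds — descendants of T are {K, V}; none are in {G}.
Condition 2 (every backdoor path blocked by {G}):
  P1: blocked at fork node G ∈ conditioning set.
  P2: blocked at fork node G ∈ conditioning set.
  P3: blocked at fork node G ∈ conditioning set.
  P4: blocked at fork node G ∈ conditioning set.
  P5: blocked at fork node G ∈ conditioning set.
  P6: blocked at fork node G ∈ conditioning set.
  P7: blocked at fork node G ∈ conditioning set.
{G} satisfies the backdoor criterion.

Yes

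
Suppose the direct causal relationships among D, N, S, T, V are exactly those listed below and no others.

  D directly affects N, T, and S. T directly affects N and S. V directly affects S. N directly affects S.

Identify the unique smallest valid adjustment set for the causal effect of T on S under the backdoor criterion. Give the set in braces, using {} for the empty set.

{D}

Variables eligible for adjustment (non-descendants of T, excluding T and S): {D, V}.
Backdoor paths from T to S:
  P1: T <- D -> N -> S
  P2: T <- D -> S
The empty set is not sufficient: P1 (T <- D -> N -> S) has no collider blocking it and no conditioned non-collider, so it is open.
Try {D}:
  P1: blocked at fork node D ∈ conditioning set.
  P2: blocked at fork node D ∈ conditioning set.
{D} contains no descendant of T and blocks every backdoor path.
No other singleton works — e.g. {V} leaves P1 open — so {D} is the unique smallest valid adjustment set.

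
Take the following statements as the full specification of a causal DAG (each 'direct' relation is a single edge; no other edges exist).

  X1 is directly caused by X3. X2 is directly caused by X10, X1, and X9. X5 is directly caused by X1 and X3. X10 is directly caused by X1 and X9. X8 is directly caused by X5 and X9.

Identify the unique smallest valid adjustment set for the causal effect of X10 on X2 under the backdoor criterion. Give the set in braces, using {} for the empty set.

{X1, X9}

Variables eligible for adjustment (non-descendants of X10, excluding X10 and X2): {X1, X3, X5, X8, X9}.
Backdoor paths from X10 to X2:
  P1: X10 <- X9 -> X8 <- X5 <- X3 -> X1 -> X2
  P2: X10 <- X9 -> X8 <- X5 <- X1 -> X2
  P3: X10 <- X9 -> X2
  P4: X10 <- X1 <- X3 -> X5 -> X8 <- X9 -> X2
  P5: X10 <- X1 -> X5 -> X8 <- X9 -> X2
  P6: X10 <- X1 -> X2
The empty set is not sufficient: P3 (X10 <- X9 -> X2) has no collider blocking it and no conditioned non-collider, so it is open.
Try {X1, X9}:
  P1: blocked at fork node X9 ∈ conditioning set.
  P2: blocked at fork node X9 ∈ conditioning set.
  P3: blocked at fork node X9 ∈ conditioning set.
  P4: blocked at chain node X1 ∈ conditioning set.
  P5: blocked at fork node X1 ∈ conditioning set.
  P6: blocked at fork node X1 ∈ conditioning set.
{X1, X9} contains no descendant of X10 and blocks every backdoor path.
Every element of {X1, X9} is needed (dropping X1 leaves P6 open; dropping X9 leaves P3 open), so no proper subset is valid.
Among all size-2 subsets of the eligible variables, only {X1, X9} blocks every backdoor path, so it is the unique smallest valid adjustment set.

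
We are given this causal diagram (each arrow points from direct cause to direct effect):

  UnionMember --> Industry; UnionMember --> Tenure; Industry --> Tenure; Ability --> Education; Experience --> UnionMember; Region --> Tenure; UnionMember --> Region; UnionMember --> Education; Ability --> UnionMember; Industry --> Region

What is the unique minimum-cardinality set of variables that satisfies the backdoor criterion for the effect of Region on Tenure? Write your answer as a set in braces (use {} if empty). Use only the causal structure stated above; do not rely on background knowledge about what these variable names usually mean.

Variables eligible for adjustment (non-descendants of Region, excluding Region and Tenure): {Ability, Education, Experience, Industry, UnionMember}.
Backdoor paths from Region to Tenure:
  P1: Region <- UnionMember -> Industry -> Tenure
  P2: Region <- UnionMember -> Tenure
  P3: Region <- Industry <- UnionMember -> Tenure
  P4: Region <- Industry -> Tenure
The empty set is not sufficient: P1 (Region <- UnionMember -> Industry -> Tenure) has no collider blocking it and no conditioned non-collider, so it is open.
Try {Industry, UnionMember}:
  P1: blocked at fork node UnionMember ∈ conditioning set.
  P2: blocked at fork node UnionMember ∈ conditioning set.
  P3: blocked at chain node Industry ∈ conditioning set.
  P4: blocked at fork node Industry ∈ conditioning set.
{Industry, UnionMember} contains no descendant of Region and blocks every backdoor path.
Every element of {Industry, UnionMember} is needed (dropping Industry leaves P4 open; dropping UnionMember leaves P2 open), so no proper subset is valid.
Among all size-2 subsets of the eligible variables, only {Industry, UnionMember} blocks every backdoor path, so it is the unique smallest valid adjustment set.

{Industry, UnionMember}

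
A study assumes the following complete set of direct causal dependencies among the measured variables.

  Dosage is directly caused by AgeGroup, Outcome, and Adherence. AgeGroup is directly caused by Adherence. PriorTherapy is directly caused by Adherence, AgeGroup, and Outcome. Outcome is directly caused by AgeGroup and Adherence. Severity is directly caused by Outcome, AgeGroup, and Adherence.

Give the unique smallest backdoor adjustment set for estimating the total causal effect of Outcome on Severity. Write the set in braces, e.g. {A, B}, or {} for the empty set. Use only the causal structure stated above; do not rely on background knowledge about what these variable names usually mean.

{Adherence, AgeGroup}

Variables eligible for adjustment (non-descendants of Outcome, excluding Outcome and Severity): {Adherence, AgeGroup}.
Backdoor paths from Outcome to Severity:
  P1: Outcome <- Adherence -> AgeGroup -> Severity
  P2: Outcome <- Adherence -> PriorTherapy <- AgeGroup -> Severity
  P3: Outcome <- Adherence -> Dosage <- AgeGroup -> Severity
  P4: Outcome <- Adherence -> Severity
  P5: Outcome <- AgeGroup <- Adherence -> Severity
  P6: Outcome <- AgeGroup -> PriorTherapy <- Adherence -> Severity
  P7: Outcome <- AgeGroup -> Dosage <- Adherence -> Severity
  P8: Outcome <- AgeGroup -> Severity
The empty set is not sufficient: P1 (Outcome <- Adherence -> AgeGroup -> Severity) has no collider blocking it and no conditioned non-collider, so it is open.
Try {Adherence, AgeGroup}:
  P1: blocked at fork node Adherence ∈ conditioning set.
  P2: blocked at fork node Adherence ∈ conditioning set.
  P3: blocked at fork node Adherence ∈ conditioning set.
  P4: blocked at fork node Adherence ∈ conditioning set.
  P5: blocked at chain node AgeGroup ∈ conditioning set.
  P6: blocked at fork node AgeGroup ∈ conditioning set.
  P7: blocked at fork node AgeGroup ∈ conditioning set.
  P8: blocked at fork node AgeGroup ∈ conditioning set.
{Adherence, AgeGroup} contains no descendant of Outcome and blocks every backdoor path.
Every element of {Adherence, AgeGroup} is needed (dropping Adherence leaves P4 open; dropping AgeGroup leaves P8 open), so no proper subset is valid.
Among all size-2 subsets of the eligible variables, only {Adherence, AgeGroup} blocks every backdoor path, so it is the unique smallest valid adjustment set.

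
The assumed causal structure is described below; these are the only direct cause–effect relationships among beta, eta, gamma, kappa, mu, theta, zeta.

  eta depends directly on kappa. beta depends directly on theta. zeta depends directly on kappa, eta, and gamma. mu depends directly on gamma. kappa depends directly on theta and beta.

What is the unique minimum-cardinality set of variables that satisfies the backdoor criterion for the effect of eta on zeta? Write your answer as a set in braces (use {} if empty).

Variables eligible for adjustment (non-descendants of eta, excluding eta and zeta): {beta, gamma, kappa, mu, theta}.
Backdoor paths from eta to zeta:
  P1: eta <- kappa -> zeta
The empty set is not sufficient: P1 (eta <- kappa -> zeta) has no collider blocking it and no conditioned non-collider, so it is open.
Try {kappa}:
  P1: blocked at fork node kappa ∈ conditioning set.
{kappa} contains no descendant of eta and blocks every backdoor path.
No other singleton works — e.g. {theta} leaves P1 open — so {kappa} is the unique smallest valid adjustment set.

{kappa}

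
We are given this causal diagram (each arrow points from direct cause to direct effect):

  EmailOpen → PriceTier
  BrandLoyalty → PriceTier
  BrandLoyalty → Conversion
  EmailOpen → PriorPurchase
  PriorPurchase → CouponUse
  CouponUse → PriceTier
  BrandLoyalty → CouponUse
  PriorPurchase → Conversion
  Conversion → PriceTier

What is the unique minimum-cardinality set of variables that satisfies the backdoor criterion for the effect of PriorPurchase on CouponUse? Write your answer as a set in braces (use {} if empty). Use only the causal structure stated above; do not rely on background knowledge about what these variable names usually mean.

{}

Variables eligible for adjustment (non-descendants of PriorPurchase, excluding PriorPurchase and CouponUse): {BrandLoyalty, EmailOpen}.
Backdoor paths from PriorPurchase to CouponUse:
  P1: PriorPurchase <- EmailOpen -> PriceTier <- BrandLoyalty -> CouponUse
  P2: PriorPurchase <- EmailOpen -> PriceTier <- CouponUse
  P3: PriorPurchase <- EmailOpen -> PriceTier <- Conversion <- BrandLoyalty -> CouponUse
Each backdoor path contains an unconditioned collider, so every path is already blocked with the empty conditioning set:
  P1: blocked at collider PriceTier (neither it nor any descendant is in the conditioning set).
  P2: blocked at collider PriceTier (neither it nor any descendant is in the conditioning set).
  P3: blocked at collider PriceTier (neither it nor any descendant is in the conditioning set).
The empty set is therefore the unique smallest valid set.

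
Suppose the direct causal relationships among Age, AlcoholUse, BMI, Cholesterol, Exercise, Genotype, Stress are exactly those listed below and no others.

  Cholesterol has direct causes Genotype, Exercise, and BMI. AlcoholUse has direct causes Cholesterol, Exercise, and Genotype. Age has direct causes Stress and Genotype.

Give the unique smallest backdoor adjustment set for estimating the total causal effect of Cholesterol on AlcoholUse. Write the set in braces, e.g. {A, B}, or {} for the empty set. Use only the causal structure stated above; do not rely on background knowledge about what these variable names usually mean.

{Exercise, Genotype}

Variables eligible for adjustment (non-descendants of Cholesterol, excluding Cholesterol and AlcoholUse): {Age, BMI, Exercise, Genotype, Stress}.
Backdoor paths from Cholesterol to AlcoholUse:
  P1: Cholesterol <- Genotype -> AlcoholUse
  P2: Cholesterol <- Exercise -> AlcoholUse
The empty set is not sufficient: P1 (Cholesterol <- Genotype -> AlcoholUse) has no collider blocking it and no conditioned non-collider, so it is open.
Try {Exercise, Genotype}:
  P1: blocked at fork node Genotype ∈ conditioning set.
  P2: blocked at fork node Exercise ∈ conditioning set.
{Exercise, Genotype} contains no descendant of Cholesterol and blocks every backdoor path.
Every element of {Exercise, Genotype} is needed (dropping Exercise leaves P2 open; dropping Genotype leaves P1 open), so no proper subset is valid.
Among all size-2 subsets of the eligible variables, only {Exercise, Genotype} blocks every backdoor path, so it is the unique smallest valid adjustment set.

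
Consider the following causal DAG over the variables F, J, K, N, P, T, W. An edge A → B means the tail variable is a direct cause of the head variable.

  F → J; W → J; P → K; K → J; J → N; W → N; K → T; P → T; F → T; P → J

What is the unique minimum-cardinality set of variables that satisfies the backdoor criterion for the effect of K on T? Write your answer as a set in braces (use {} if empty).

Variables eligible for adjustment (non-descendants of K, excluding K and T): {F, P, W}.
Backdoor paths from K to T:
  P1: K <- P -> J <- F -> T
  P2: K <- P -> T
The empty set is not sufficient: P2 (K <- P -> T) has no collider blocking it and no conditioned non-collider, so it is open.
Try {P}:
  P1: blocked at fork node P ∈ conditioning set.
  P2: blocked at fork node P ∈ conditioning set.
{P} contains no descendant of K and blocks every backdoor path.
No other singleton works — e.g. {F} leaves P2 open — so {P} is the unique smallest valid adjustment set.

{P}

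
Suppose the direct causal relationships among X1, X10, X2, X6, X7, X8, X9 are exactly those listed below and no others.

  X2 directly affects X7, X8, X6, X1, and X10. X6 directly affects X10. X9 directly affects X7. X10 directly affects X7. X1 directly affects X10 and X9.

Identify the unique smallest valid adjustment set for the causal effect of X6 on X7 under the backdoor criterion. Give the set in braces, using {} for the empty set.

Variables eligible for adjustment (non-descendants of X6, excluding X6 and X7): {X1, X2, X8, X9}.
Backdoor paths from X6 to X7:
  P1: X6 <- X2 -> X1 -> X9 -> X7
  P2: X6 <- X2 -> X1 -> X10 -> X7
  P3: X6 <- X2 -> X10 <- X1 -> X9 -> X7
  P4: X6 <- X2 -> X10 -> X7
  P5: X6 <- X2 -> X7
The empty set is not sufficient: P1 (X6 <- X2 -> X1 -> X9 -> X7) has no collider blocking it and no conditioned non-collider, so it is open.
Try {X2}:
  P1: blocked at fork node X2 ∈ conditioning set.
  P2: blocked at fork node X2 ∈ conditioning set.
  P3: blocked at fork node X2 ∈ conditioning set.
  P4: blocked at fork node X2 ∈ conditioning set.
  P5: blocked at fork node X2 ∈ conditioning set.
{X2} contains no descendant of X6 and blocks every backdoor path.
No other singleton works — e.g. {X1} leaves P4 open — so {X2} is the unique smallest valid adjustment set.

{X2}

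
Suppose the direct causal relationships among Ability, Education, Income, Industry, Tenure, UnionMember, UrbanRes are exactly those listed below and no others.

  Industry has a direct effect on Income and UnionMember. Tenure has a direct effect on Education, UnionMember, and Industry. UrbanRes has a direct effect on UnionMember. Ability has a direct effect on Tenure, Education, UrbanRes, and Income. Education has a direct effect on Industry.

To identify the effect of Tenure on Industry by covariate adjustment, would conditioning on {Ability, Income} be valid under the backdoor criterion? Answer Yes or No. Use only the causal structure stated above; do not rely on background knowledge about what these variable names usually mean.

Backdoor paths from Tenure to Industry (paths whose first edge points into Tenure):
  P1: Tenure <- Ability -> UrbanRes -> UnionMember <- Industry
  P2: Tenure <- Ability -> Education -> Industry
  P3: Tenure <- Ability -> Income <- Industry
Condition 1 (no descendant of Tenure in the set): FAILS — Income is a descendant of Tenure.
Condition 2 (every backdoor path blocked by {Ability, Income}):
  P1: blocked at fork node Ability ∈ conditioning set.
  P2: blocked at fork node Ability ∈ conditioning set.
  P3: blocked at fork node Ability ∈ conditioning set.
{Ability, Income} does not satisfy the backdoor criterion.

No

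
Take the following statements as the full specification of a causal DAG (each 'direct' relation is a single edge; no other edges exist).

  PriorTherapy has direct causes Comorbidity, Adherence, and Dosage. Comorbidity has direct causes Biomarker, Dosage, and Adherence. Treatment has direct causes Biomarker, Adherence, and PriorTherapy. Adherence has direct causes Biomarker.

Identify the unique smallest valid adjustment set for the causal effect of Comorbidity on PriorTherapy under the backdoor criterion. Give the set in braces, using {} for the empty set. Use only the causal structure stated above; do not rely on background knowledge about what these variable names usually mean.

Variables eligible for adjustment (non-descendants of Comorbidity, excluding Comorbidity and PriorTherapy): {Adherence, Biomarker, Dosage}.
Backdoor paths from Comorbidity to PriorTherapy:
  P1: Comorbidity <- Biomarker -> Adherence -> PriorTherapy
  P2: Comorbidity <- Biomarker -> Adherence -> Treatment <- PriorTherapy
  P3: Comorbidity <- Biomarker -> Treatment <- Adherence -> PriorTherapy
  P4: Comorbidity <- Biomarker -> Treatment <- PriorTherapy
  P5: Comorbidity <- Dosage -> PriorTherapy
  P6: Comorbidity <- Adherence <- Biomarker -> Treatment <- PriorTherapy
  P7: Comorbidity <- Adherence -> PriorTherapy
  P8: Comorbidity <- Adherence -> Treatment <- PriorTherapy
The empty set is not sufficient: P1 (Comorbidity <- Biomarker -> Adherence -> PriorTherapy) has no collider blocking it and no conditioned non-collider, so it is open.
Try {Adherence, Dosage}:
  P1: blocked at chain node Adherence ∈ conditioning set.
  P2: blocked at chain node Adherence ∈ conditioning set.
  P3: blocked at collider Treatment (neither it nor any descendant is in the conditioning set).
  P4: blocked at collider Treatment (neither it nor any descendant is in the conditioning set).
  P5: blocked at fork node Dosage ∈ conditioning set.
  P6: blocked at chain node Adherence ∈ conditioning set.
  P7: blocked at fork node Adherence ∈ conditioning set.
  P8: blocked at fork node Adherence ∈ conditioning set.
{Adherence, Dosage} contains no descendant of Comorbidity and blocks every backdoor path.
Every element of {Adherence, Dosage} is needed (dropping Adherence leaves P1 open; dropping Dosage leaves P5 open), so no proper subset is valid.
Among all size-2 subsets of the eligible variables, only {Adherence, Dosage} blocks every backdoor path, so it is the unique smallest valid adjustment set.

{Adherence, Dosage}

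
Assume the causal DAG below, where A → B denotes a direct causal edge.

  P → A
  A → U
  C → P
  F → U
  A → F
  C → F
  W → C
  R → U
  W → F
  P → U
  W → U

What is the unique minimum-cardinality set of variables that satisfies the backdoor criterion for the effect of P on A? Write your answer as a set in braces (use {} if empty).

{}

Variables eligible for adjustment (non-descendants of P, excluding P and A): {C, R, W}.
Backdoor paths from P to A:
  P1: P <- C <- W -> F <- A
  P2: P <- C <- W -> F -> U <- A
  P3: P <- C <- W -> U <- A
  P4: P <- C <- W -> U <- F <- A
  P5: P <- C -> F <- W -> U <- A
  P6: P <- C -> F <- A
  P7: P <- C -> F -> U <- A
Each backdoor path contains an unconditioned collider, so every path is already blocked with the empty conditioning set:
  P1: blocked at collider F (neither it nor any descendant is in the conditioning set).
  P2: blocked at collider U (neither it nor any descendant is in the conditioning set).
  P3: blocked at collider U (neither it nor any descendant is in the conditioning set).
  P4: blocked at collider U (neither it nor any descendant is in the conditioning set).
  P5: blocked at collider F (neither it nor any descendant is in the conditioning set).
  P6: blocked at collider F (neither it nor any descendant is in the conditioning set).
  P7: blocked at collider U (neither it nor any descendant is in the conditioning set).
The empty set is therefore the unique smallest valid set.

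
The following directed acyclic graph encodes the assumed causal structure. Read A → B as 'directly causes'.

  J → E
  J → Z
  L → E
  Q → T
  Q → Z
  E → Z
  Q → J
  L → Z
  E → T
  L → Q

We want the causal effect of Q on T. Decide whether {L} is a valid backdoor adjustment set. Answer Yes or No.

Yes

Backdoor paths from Q to T (paths whose first edge points into Q):
  P1: Q <- L -> E -> T
  P2: Q <- L -> Z <- J -> E -> T
  P3: Q <- L -> Z <- E -> T
Condition 1 (no descendant of Q in the set): holds — descendants of Q are {E, J, T, Z}; none are in {L}.
Condition 2 (every backdoor path blocked by {L}):
  P1: blocked at fork node L ∈ conditioning set.
  P2: blocked at fork node L ∈ conditioning set.
  P3: blocked at fork node L ∈ conditioning set.
{L} satisfies the backdoor criterion.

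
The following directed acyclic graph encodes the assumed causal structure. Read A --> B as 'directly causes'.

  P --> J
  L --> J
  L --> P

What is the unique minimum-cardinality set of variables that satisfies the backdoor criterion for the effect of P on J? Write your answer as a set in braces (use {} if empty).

{L}

Variables eligible for adjustment (non-descendants of P, excluding P and J): {L}.
Backdoor paths from P to J:
  P1: P <- L -> J
The empty set is not sufficient: P1 (P <- L -> J) has no collider blocking it and no conditioned non-collider, so it is open.
Try {L}:
  P1: blocked at fork node L ∈ conditioning set.
{L} contains no descendant of P and blocks every backdoor path.
{L} is the unique smallest valid adjustment set.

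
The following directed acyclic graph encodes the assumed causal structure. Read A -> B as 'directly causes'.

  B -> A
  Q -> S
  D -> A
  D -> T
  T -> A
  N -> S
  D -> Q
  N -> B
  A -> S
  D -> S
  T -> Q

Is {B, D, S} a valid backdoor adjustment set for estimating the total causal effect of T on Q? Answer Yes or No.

No

Backdoor paths from T to Q (paths whose first edge points into T):
  P1: T <- D -> Q
  P2: T <- D -> A <- B <- N -> S <- Q
  P3: T <- D -> A -> S <- Q
  P4: T <- D -> S <- Q
Condition 1 (no descendant of T in the set): FAILS — S is a descendant of T.
Condition 2 (every backdoor path blocked by {B, D, S}):
  P1: blocked at fork node D ∈ conditioning set.
  P2: blocked at fork node D ∈ conditioning set.
  P3: blocked at fork node D ∈ conditioning set.
  P4: blocked at fork node D ∈ conditioning set.
{B, D, S} does not satisfy the backdoor criterion.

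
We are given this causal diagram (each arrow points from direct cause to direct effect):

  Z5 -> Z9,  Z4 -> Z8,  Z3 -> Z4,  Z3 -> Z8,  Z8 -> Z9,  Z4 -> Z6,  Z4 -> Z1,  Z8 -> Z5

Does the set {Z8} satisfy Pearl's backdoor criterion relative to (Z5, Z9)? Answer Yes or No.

Yes

Backdoor paths from Z5 to Z9 (paths whose first edge points into Z5):
  P1: Z5 <- Z8 -> Z9
Condition 1 (no descendant of Z5 in the set): holds — descendants of Z5 are {Z9}; none are in {Z8}.
Condition 2 (every backdoor path blocked by {Z8}):
  P1: blocked at fork node Z8 ∈ conditioning set.
{Z8} satisfies the backdoor criterion.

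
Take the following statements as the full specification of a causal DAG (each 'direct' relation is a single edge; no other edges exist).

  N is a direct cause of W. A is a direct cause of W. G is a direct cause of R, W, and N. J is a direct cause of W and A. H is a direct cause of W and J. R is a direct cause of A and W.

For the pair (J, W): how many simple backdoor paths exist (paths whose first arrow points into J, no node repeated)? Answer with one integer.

1

A backdoor path from J to W is any simple undirected path whose first edge points into J (i.e. leaves J via a parent).
Parents of J: {H}.
Enumerating:
  P1: J <- H -> W
That exhausts the simple backdoor paths. Count: 1.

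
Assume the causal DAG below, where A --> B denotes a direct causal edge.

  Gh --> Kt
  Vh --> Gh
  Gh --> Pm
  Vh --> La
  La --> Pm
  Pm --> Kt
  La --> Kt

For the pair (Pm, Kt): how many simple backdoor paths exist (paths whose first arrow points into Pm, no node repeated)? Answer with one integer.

4

A backdoor path from Pm to Kt is any simple undirected path whose first edge points into Pm (i.e. leaves Pm via a parent).
Parents of Pm: {Gh, La}.
Enumerating:
  P1: Pm <- Gh <- Vh -> La -> Kt
  P2: Pm <- Gh -> Kt
  P3: Pm <- La <- Vh -> Gh -> Kt
  P4: Pm <- La -> Kt
That exhausts the simple backdoor paths. Count: 4.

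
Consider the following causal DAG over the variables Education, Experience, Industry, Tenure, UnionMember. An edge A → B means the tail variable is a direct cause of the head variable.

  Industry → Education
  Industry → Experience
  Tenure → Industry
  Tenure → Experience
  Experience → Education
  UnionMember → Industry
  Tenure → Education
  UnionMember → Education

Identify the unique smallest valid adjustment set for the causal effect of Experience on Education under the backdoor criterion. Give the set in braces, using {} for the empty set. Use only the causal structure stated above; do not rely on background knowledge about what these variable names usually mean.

{Industry, Tenure}

Variables eligible for adjustment (non-descendants of Experience, excluding Experience and Education): {Industry, Tenure, UnionMember}.
Backdoor paths from Experience to Education:
  P1: Experience <- Tenure -> Industry <- UnionMember -> Education
  P2: Experience <- Tenure -> Industry -> Education
  P3: Experience <- Tenure -> Education
  P4: Experience <- Industry <- UnionMember -> Education
  P5: Experience <- Industry <- Tenure -> Education
  P6: Experience <- Industry -> Education
The empty set is not sufficient: P2 (Experience <- Tenure -> Industry -> Education) has no collider blocking it and no conditioned non-collider, so it is open.
Try {Industry, Tenure}:
  P1: blocked at fork node Tenure ∈ conditioning set.
  P2: blocked at fork node Tenure ∈ conditioning set.
  P3: blocked at fork node Tenure ∈ conditioning set.
  P4: blocked at chain node Industry ∈ conditioning set.
  P5: blocked at chain node Industry ∈ conditioning set.
  P6: blocked at fork node Industry ∈ conditioning set.
{Industry, Tenure} contains no descendant of Experience and blocks every backdoor path.
Every element of {Industry, Tenure} is needed (dropping Industry leaves P4 open; dropping Tenure leaves P1 open), so no proper subset is valid.
Among all size-2 subsets of the eligible variables, only {Industry, Tenure} blocks every backdoor path, so it is the unique smallest valid adjustment set.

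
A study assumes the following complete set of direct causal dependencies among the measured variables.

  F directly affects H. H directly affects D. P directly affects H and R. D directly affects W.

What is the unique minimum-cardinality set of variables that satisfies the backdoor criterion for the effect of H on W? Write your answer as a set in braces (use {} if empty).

Variables eligible for adjustment (non-descendants of H, excluding H and W): {F, P, R}.
Backdoor paths from H to W:
  (none)
With no backdoor paths the empty set already satisfies the criterion, and it is trivially minimal.

{}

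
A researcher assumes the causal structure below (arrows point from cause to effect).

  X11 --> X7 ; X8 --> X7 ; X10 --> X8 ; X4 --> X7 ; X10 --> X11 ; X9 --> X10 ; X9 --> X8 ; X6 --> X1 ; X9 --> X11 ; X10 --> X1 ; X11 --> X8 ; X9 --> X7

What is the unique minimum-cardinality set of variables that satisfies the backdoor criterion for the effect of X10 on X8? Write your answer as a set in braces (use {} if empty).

Variables eligible for adjustment (non-descendants of X10, excluding X10 and X8): {X4, X6, X9}.
Backdoor paths from X10 to X8:
  P1: X10 <- X9 -> X11 -> X8
  P2: X10 <- X9 -> X11 -> X7 <- X8
  P3: X10 <- X9 -> X8
  P4: X10 <- X9 -> X7 <- X11 -> X8
  P5: X10 <- X9 -> X7 <- X8
The empty set is not sufficient: P1 (X10 <- X9 -> X11 -> X8) has no collider blocking it and no conditioned non-collider, so it is open.
Try {X9}:
  P1: blocked at fork node X9 ∈ conditioning set.
  P2: blocked at fork node X9 ∈ conditioning set.
  P3: blocked at fork node X9 ∈ conditioning set.
  P4: blocked at fork node X9 ∈ conditioning set.
  P5: blocked at fork node X9 ∈ conditioning set.
{X9} contains no descendant of X10 and blocks every backdoor path.
No other singleton works — e.g. {X6} leaves P1 open — so {X9} is the unique smallest valid adjustment set.

{X9}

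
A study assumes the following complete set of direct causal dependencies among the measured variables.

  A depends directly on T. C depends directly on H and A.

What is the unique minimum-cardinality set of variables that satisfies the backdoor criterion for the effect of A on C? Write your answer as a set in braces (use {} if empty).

Variables eligible for adjustment (non-descendants of A, excluding A and C): {H, T}.
Backdoor paths from A to C:
  (none)
With no backdoor paths the empty set already satisfies the criterion, and it is trivially minimal.

{}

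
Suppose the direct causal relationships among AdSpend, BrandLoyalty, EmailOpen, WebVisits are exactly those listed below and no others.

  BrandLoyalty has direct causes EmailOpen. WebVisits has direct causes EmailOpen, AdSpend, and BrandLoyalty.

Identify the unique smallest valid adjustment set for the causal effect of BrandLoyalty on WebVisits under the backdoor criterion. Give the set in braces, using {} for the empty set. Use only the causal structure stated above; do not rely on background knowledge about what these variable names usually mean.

Variables eligible for adjustment (non-descendants of BrandLoyalty, excluding BrandLoyalty and WebVisits): {AdSpend, EmailOpen}.
Backdoor paths from BrandLoyalty to WebVisits:
  P1: BrandLoyalty <- EmailOpen -> WebVisits
The empty set is not sufficient: P1 (BrandLoyalty <- EmailOpen -> WebVisits) has no collider blocking it and no conditioned non-collider, so it is open.
Try {EmailOpen}:
  P1: blocked at fork node EmailOpen ∈ conditioning set.
{EmailOpen} contains no descendant of BrandLoyalty and blocks every backdoor path.
No other singleton works — e.g. {AdSpend} leaves P1 open — so {EmailOpen} is the unique smallest valid adjustment set.

{EmailOpen}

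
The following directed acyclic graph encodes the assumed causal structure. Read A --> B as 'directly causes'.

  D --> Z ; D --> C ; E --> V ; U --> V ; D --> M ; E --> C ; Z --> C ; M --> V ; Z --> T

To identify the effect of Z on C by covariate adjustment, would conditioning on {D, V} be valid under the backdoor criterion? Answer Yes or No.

Backdoor paths from Z to C (paths whose first edge points into Z):
  P1: Z <- D -> M -> V <- E -> C
  P2: Z <- D -> C
Condition 1 (no descendant of Z in the set): holds — descendants of Z are {C, T}; none are in {D, V}.
Condition 2 (every backdoor path blocked by {D, V}):
  P1: blocked at fork node D ∈ conditioning set.
  P2: blocked at fork node D ∈ conditioning set.
{D, V} satisfies the backdoor criterion.

Yes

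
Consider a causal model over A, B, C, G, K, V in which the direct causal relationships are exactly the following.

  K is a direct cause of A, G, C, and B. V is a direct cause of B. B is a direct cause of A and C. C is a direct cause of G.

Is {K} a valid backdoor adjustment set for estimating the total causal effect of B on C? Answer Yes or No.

Yes

Backdoor paths from B to C (paths whose first edge points into B):
  P1: B <- K -> C
  P2: B <- K -> G <- C
Condition 1 (no descendant of B in the set): holds — descendants of B are {A, C, G}; none are in {K}.
Condition 2 (every backdoor path blocked by {K}):
  P1: blocked at fork node K ∈ conditioning set.
  P2: blocked at fork node K ∈ conditioning set.
{K} satisfies the backdoor criterion.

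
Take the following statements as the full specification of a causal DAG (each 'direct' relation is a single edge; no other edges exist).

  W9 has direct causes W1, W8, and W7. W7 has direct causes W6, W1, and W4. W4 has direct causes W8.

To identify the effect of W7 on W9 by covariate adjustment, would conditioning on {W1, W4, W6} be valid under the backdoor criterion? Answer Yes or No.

Backdoor paths from W7 to W9 (paths whose first edge points into W7):
  P1: W7 <- W1 -> W9
  P2: W7 <- W4 <- W8 -> W9
Condition 1 (no descendant of W7 in the set): holds — descendants of W7 are {W9}; none are in {W1, W4, W6}.
Condition 2 (every backdoor path blocked by {W1, W4, W6}):
  P1: blocked at fork node W1 ∈ conditioning set.
  P2: blocked at chain node W4 ∈ conditioning set.
{W1, W4, W6} satisfies the backdoor criterion.

Yes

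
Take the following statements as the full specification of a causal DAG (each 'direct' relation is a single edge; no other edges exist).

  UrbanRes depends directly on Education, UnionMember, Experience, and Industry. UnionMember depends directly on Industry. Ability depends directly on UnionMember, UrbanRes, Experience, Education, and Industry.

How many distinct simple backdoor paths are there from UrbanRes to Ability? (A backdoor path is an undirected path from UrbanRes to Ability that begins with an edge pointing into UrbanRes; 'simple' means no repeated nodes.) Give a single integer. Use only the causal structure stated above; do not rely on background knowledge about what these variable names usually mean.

A backdoor path from UrbanRes to Ability is any simple undirected path whose first edge points into UrbanRes (i.e. leaves UrbanRes via a parent).
Parents of UrbanRes: {Education, Experience, Industry, UnionMember}.
Enumerating:
  P1: UrbanRes <- Industry -> UnionMember -> Ability
  P2: UrbanRes <- Industry -> Ability
  P3: UrbanRes <- Experience -> Ability
  P4: UrbanRes <- Education -> Ability
  P5: UrbanRes <- UnionMember <- Industry -> Ability
  P6: UrbanRes <- UnionMember -> Ability
That exhausts the simple backdoor paths. Count: 6.

6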